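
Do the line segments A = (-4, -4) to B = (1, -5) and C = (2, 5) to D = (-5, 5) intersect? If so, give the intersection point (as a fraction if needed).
No (intersection of containing lines falls outside at least one segment)

Parametrize and solve: t = -9, s = 51/7. At least one of these is outside [0, 1], so the segments do not intersect.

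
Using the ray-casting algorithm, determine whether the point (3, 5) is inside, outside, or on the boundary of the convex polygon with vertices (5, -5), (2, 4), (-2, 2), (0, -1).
The point (3, 5) lies strictly outside the polygon

Cast a horizontal ray to the right from the query point and count how many polygon edges it crosses (each edge strictly once or zero times, handled with the usual half-open convention). 
Parity of crossings → even ⇒ outside.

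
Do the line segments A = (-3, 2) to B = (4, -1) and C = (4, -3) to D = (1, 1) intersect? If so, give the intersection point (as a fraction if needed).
Yes; intersection at (34/19, -1/19) (t = 13/19 on AB, s = 14/19 on CD)

Parametrize AB as A + t(B − A) = (-3 + 7 t, 2 + -3 t) and CD as C + s(D − C) = (4 + -3 s, -3 + 4 s). Solve the linear system for (t, s). Determinant = -19 ≠ 0, so a unique intersection of the containing lines exists. Solution: t = 13/19, s = 14/19 — both in [0, 1], so the segments cross. Intersection point: (34/19, -1/19).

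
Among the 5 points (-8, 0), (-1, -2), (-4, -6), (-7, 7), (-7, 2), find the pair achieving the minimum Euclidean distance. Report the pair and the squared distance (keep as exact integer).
Pair = ((-8, 0), (-7, 2)); squared distance = 5

Compute all C(5, 2) = 10 pairwise squared distances (x_i − x_j)² + (y_i − y_j)². The minimum is 5, attained by the pair ((-8, 0), (-7, 2)).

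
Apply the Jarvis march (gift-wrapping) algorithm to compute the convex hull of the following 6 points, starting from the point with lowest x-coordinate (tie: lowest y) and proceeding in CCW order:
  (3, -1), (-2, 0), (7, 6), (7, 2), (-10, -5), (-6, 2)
Hull (CCW) = [(-10, -5), (3, -1), (7, 2), (7, 6), (-6, 2)]

Jarvis march: at each step, from the current hull vertex p, select the next vertex q as the point such that every other point lies strictly to the left of (or on) the directed line p → q. (Equivalently: for every other point r, the cross product (q − p) × (r − p) ≥ 0.)
Starting point (lowest x, tie lowest y): (-10, -5). Wrap until returning to start. Resulting hull: (-10, -5), (3, -1), (7, 2), (7, 6), (-6, 2).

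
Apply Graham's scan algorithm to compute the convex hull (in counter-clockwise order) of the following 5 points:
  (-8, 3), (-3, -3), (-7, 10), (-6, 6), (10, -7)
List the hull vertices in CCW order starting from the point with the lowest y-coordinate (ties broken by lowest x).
Hull (CCW) = [(10, -7), (-7, 10), (-8, 3), (-3, -3)]

Graham scan procedure:
  1. Find the pivot p₀ = point with lowest y (tie → lowest x): (10, -7).
  2. Sort the remaining points by polar angle around p₀.
  3. Walk through sorted points, maintaining a stack; pop the top while the last three entries make a non-left turn (cross product ≤ 0).
  4. Final stack is the convex hull in CCW order: (10, -7), (-7, 10), (-8, 3), (-3, -3).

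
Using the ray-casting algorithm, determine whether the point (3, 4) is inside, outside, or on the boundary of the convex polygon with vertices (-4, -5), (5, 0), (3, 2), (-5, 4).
The point (3, 4) lies strictly outside the polygon

Cast a horizontal ray to the right from the query point and count how many polygon edges it crosses (each edge strictly once or zero times, handled with the usual half-open convention). 
Parity of crossings → even ⇒ outside.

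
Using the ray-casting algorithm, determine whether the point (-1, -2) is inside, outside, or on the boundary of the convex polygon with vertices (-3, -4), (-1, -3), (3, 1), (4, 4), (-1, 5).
The point (-1, -2) lies strictly inside the polygon

Cast a horizontal ray to the right from the query point and count how many polygon edges it crosses (each edge strictly once or zero times, handled with the usual half-open convention). 
Parity of crossings → odd ⇒ inside.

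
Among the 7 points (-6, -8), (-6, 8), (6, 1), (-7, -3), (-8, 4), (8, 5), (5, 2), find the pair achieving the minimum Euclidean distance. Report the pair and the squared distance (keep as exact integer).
Pair = ((6, 1), (5, 2)); squared distance = 2

Compute all C(7, 2) = 21 pairwise squared distances (x_i − x_j)² + (y_i − y_j)². The minimum is 2, attained by the pair ((6, 1), (5, 2)).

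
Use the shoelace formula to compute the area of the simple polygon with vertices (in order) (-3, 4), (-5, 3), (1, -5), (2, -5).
Area = 31/2

Shoelace formula: Area = (1/2) |Σ_i (x_i · y_{i+1} − x_{i+1} · y_i)| (indices mod n). Compute each cross term:
  (-3)(3) − (-5)(4) = 11
  (-5)(-5) − (1)(3) = 22
  (1)(-5) − (2)(-5) = 5
  (2)(4) − (-3)(-5) = -7
Sum = 31, so (signed) Area = 31/2 = 31/2, |Area| = 31/2.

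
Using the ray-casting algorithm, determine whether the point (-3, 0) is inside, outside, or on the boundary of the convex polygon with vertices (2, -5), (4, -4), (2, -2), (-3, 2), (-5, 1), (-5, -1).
The point (-3, 0) lies strictly inside the polygon

Cast a horizontal ray to the right from the query point and count how many polygon edges it crosses (each edge strictly once or zero times, handled with the usual half-open convention). 
Parity of crossings → odd ⇒ inside.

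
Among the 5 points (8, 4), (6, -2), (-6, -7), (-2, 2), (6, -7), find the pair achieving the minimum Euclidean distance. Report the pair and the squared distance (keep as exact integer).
Pair = ((6, -2), (6, -7)); squared distance = 25

Compute all C(5, 2) = 10 pairwise squared distances (x_i − x_j)² + (y_i − y_j)². The minimum is 25, attained by the pair ((6, -2), (6, -7)).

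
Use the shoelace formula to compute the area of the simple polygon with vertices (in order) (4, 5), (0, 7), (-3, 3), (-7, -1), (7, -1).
Area = 63

Shoelace formula: Area = (1/2) |Σ_i (x_i · y_{i+1} − x_{i+1} · y_i)| (indices mod n). Compute each cross term:
  (4)(7) − (0)(5) = 28
  (0)(3) − (-3)(7) = 21
  (-3)(-1) − (-7)(3) = 24
  (-7)(-1) − (7)(-1) = 14
  (7)(5) − (4)(-1) = 39
Sum = 126, so (signed) Area = 126/2 = 63, |Area| = 63.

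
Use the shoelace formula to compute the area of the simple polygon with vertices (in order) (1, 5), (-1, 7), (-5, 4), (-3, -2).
Area = 26

Shoelace formula: Area = (1/2) |Σ_i (x_i · y_{i+1} − x_{i+1} · y_i)| (indices mod n). Compute each cross term:
  (1)(7) − (-1)(5) = 12
  (-1)(4) − (-5)(7) = 31
  (-5)(-2) − (-3)(4) = 22
  (-3)(5) − (1)(-2) = -13
Sum = 52, so (signed) Area = 52/2 = 26, |Area| = 26.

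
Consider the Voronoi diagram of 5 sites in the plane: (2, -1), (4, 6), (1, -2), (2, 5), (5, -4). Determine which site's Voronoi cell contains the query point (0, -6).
Nearest site = (1, -2)

The Voronoi cell of site s contains exactly those query points closer to s than to any other site. Compute squared distances from q = (0, -6) to each site:
  (1 − 0)² + (-2 − -6)² = 17
  (2 − 0)² + (-1 − -6)² = 29
  (5 − 0)² + (-4 − -6)² = 29
  (2 − 0)² + (5 − -6)² = 125
  (4 − 0)² + (6 − -6)² = 160
Minimum is attained by (1, -2), so q lies in its Voronoi cell.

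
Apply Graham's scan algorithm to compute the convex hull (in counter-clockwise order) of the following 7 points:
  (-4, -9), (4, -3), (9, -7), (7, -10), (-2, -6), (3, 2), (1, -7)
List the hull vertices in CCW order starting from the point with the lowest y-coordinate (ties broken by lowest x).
Hull (CCW) = [(7, -10), (9, -7), (3, 2), (-4, -9)]

Graham scan procedure:
  1. Find the pivot p₀ = point with lowest y (tie → lowest x): (7, -10).
  2. Sort the remaining points by polar angle around p₀.
  3. Walk through sorted points, maintaining a stack; pop the top while the last three entries make a non-left turn (cross product ≤ 0).
  4. Final stack is the convex hull in CCW order: (7, -10), (9, -7), (3, 2), (-4, -9).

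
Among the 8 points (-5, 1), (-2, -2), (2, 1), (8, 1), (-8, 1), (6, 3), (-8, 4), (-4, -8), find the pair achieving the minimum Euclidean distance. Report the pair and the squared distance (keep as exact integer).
Pair = ((8, 1), (6, 3)); squared distance = 8

Compute all C(8, 2) = 28 pairwise squared distances (x_i − x_j)² + (y_i − y_j)². The minimum is 8, attained by the pair ((8, 1), (6, 3)).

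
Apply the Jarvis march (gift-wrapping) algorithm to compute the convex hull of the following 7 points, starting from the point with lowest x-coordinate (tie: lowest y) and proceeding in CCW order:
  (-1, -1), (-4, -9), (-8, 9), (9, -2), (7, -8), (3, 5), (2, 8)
Hull (CCW) = [(-8, 9), (-4, -9), (7, -8), (9, -2), (2, 8)]

Jarvis march: at each step, from the current hull vertex p, select the next vertex q as the point such that every other point lies strictly to the left of (or on) the directed line p → q. (Equivalently: for every other point r, the cross product (q − p) × (r − p) ≥ 0.)
Starting point (lowest x, tie lowest y): (-8, 9). Wrap until returning to start. Resulting hull: (-8, 9), (-4, -9), (7, -8), (9, -2), (2, 8).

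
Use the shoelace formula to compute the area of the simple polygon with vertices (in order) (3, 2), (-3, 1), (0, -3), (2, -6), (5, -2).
Area = 33

Shoelace formula: Area = (1/2) |Σ_i (x_i · y_{i+1} − x_{i+1} · y_i)| (indices mod n). Compute each cross term:
  (3)(1) − (-3)(2) = 9
  (-3)(-3) − (0)(1) = 9
  (0)(-6) − (2)(-3) = 6
  (2)(-2) − (5)(-6) = 26
  (5)(2) − (3)(-2) = 16
Sum = 66, so (signed) Area = 66/2 = 33, |Area| = 33.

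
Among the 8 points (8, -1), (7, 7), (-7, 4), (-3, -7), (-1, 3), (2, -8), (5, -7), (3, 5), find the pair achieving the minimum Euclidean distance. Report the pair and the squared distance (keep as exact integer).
Pair = ((2, -8), (5, -7)); squared distance = 10

Compute all C(8, 2) = 28 pairwise squared distances (x_i − x_j)² + (y_i − y_j)². The minimum is 10, attained by the pair ((2, -8), (5, -7)).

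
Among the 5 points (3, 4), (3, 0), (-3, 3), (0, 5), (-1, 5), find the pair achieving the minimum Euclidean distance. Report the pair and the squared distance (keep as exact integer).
Pair = ((0, 5), (-1, 5)); squared distance = 1

Compute all C(5, 2) = 10 pairwise squared distances (x_i − x_j)² + (y_i − y_j)². The minimum is 1, attained by the pair ((0, 5), (-1, 5)).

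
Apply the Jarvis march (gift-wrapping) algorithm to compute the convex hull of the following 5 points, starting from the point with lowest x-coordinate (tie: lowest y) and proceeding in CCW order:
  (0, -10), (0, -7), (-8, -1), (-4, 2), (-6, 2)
Hull (CCW) = [(-8, -1), (0, -10), (0, -7), (-4, 2), (-6, 2)]

Jarvis march: at each step, from the current hull vertex p, select the next vertex q as the point such that every other point lies strictly to the left of (or on) the directed line p → q. (Equivalently: for every other point r, the cross product (q − p) × (r − p) ≥ 0.)
Starting point (lowest x, tie lowest y): (-8, -1). Wrap until returning to start. Resulting hull: (-8, -1), (0, -10), (0, -7), (-4, 2), (-6, 2).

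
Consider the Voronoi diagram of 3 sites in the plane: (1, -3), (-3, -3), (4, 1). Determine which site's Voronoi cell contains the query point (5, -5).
Nearest site = (1, -3)

The Voronoi cell of site s contains exactly those query points closer to s than to any other site. Compute squared distances from q = (5, -5) to each site:
  (1 − 5)² + (-3 − -5)² = 20
  (4 − 5)² + (1 − -5)² = 37
  (-3 − 5)² + (-3 − -5)² = 68
Minimum is attained by (1, -3), so q lies in its Voronoi cell.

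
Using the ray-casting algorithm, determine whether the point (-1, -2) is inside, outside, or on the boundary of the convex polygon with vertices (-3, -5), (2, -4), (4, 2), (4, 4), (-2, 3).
The point (-1, -2) lies strictly inside the polygon

Cast a horizontal ray to the right from the query point and count how many polygon edges it crosses (each edge strictly once or zero times, handled with the usual half-open convention). 
Parity of crossings → odd ⇒ inside.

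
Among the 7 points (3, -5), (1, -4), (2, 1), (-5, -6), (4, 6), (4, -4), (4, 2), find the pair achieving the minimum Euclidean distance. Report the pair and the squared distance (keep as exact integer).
Pair = ((3, -5), (4, -4)); squared distance = 2

Compute all C(7, 2) = 21 pairwise squared distances (x_i − x_j)² + (y_i − y_j)². The minimum is 2, attained by the pair ((3, -5), (4, -4)).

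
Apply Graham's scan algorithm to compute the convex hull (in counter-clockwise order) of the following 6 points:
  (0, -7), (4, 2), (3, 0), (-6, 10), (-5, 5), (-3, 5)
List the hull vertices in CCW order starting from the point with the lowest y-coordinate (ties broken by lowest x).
Hull (CCW) = [(0, -7), (4, 2), (-6, 10), (-5, 5)]

Graham scan procedure:
  1. Find the pivot p₀ = point with lowest y (tie → lowest x): (0, -7).
  2. Sort the remaining points by polar angle around p₀.
  3. Walk through sorted points, maintaining a stack; pop the top while the last three entries make a non-left turn (cross product ≤ 0).
  4. Final stack is the convex hull in CCW order: (0, -7), (4, 2), (-6, 10), (-5, 5).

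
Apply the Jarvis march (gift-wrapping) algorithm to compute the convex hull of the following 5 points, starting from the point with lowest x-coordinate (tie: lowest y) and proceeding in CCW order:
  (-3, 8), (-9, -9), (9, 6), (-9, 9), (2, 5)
Hull (CCW) = [(-9, -9), (9, 6), (-9, 9)]

Jarvis march: at each step, from the current hull vertex p, select the next vertex q as the point such that every other point lies strictly to the left of (or on) the directed line p → q. (Equivalently: for every other point r, the cross product (q − p) × (r − p) ≥ 0.)
Starting point (lowest x, tie lowest y): (-9, -9). Wrap until returning to start. Resulting hull: (-9, -9), (9, 6), (-9, 9).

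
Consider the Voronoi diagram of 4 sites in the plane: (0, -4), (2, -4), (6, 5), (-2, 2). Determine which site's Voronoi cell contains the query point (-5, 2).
Nearest site = (-2, 2)

The Voronoi cell of site s contains exactly those query points closer to s than to any other site. Compute squared distances from q = (-5, 2) to each site:
  (-2 − -5)² + (2 − 2)² = 9
  (0 − -5)² + (-4 − 2)² = 61
  (2 − -5)² + (-4 − 2)² = 85
  (6 − -5)² + (5 − 2)² = 130
Minimum is attained by (-2, 2), so q lies in its Voronoi cell.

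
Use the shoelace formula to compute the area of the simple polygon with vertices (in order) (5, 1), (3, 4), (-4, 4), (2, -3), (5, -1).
Area = 36

Shoelace formula: Area = (1/2) |Σ_i (x_i · y_{i+1} − x_{i+1} · y_i)| (indices mod n). Compute each cross term:
  (5)(4) − (3)(1) = 17
  (3)(4) − (-4)(4) = 28
  (-4)(-3) − (2)(4) = 4
  (2)(-1) − (5)(-3) = 13
  (5)(1) − (5)(-1) = 10
Sum = 72, so (signed) Area = 72/2 = 36, |Area| = 36.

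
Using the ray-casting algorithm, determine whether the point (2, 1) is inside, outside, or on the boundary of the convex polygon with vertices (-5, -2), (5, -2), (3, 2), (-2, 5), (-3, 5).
The point (2, 1) lies strictly inside the polygon

Cast a horizontal ray to the right from the query point and count how many polygon edges it crosses (each edge strictly once or zero times, handled with the usual half-open convention). 
Parity of crossings → odd ⇒ inside.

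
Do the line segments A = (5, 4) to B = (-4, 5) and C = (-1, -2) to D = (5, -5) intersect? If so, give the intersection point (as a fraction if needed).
No (intersection of containing lines falls outside at least one segment)

Parametrize and solve: t = 18/7, s = -20/7. At least one of these is outside [0, 1], so the segments do not intersect.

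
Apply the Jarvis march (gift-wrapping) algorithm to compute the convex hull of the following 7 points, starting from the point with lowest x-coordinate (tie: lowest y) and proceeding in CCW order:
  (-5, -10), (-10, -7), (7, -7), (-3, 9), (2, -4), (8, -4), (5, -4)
Hull (CCW) = [(-10, -7), (-5, -10), (7, -7), (8, -4), (-3, 9)]

Jarvis march: at each step, from the current hull vertex p, select the next vertex q as the point such that every other point lies strictly to the left of (or on) the directed line p → q. (Equivalently: for every other point r, the cross product (q − p) × (r − p) ≥ 0.)
Starting point (lowest x, tie lowest y): (-10, -7). Wrap until returning to start. Resulting hull: (-10, -7), (-5, -10), (7, -7), (8, -4), (-3, 9).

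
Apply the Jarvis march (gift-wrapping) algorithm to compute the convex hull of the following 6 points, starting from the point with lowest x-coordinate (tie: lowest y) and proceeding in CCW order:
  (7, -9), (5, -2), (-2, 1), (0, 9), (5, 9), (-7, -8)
Hull (CCW) = [(-7, -8), (7, -9), (5, 9), (0, 9)]

Jarvis march: at each step, from the current hull vertex p, select the next vertex q as the point such that every other point lies strictly to the left of (or on) the directed line p → q. (Equivalently: for every other point r, the cross product (q − p) × (r − p) ≥ 0.)
Starting point (lowest x, tie lowest y): (-7, -8). Wrap until returning to start. Resulting hull: (-7, -8), (7, -9), (5, 9), (0, 9).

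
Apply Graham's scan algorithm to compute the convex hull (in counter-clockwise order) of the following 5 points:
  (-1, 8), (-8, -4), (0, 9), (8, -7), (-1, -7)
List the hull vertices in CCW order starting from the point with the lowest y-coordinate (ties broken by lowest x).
Hull (CCW) = [(-1, -7), (8, -7), (0, 9), (-1, 8), (-8, -4)]

Graham scan procedure:
  1. Find the pivot p₀ = point with lowest y (tie → lowest x): (-1, -7).
  2. Sort the remaining points by polar angle around p₀.
  3. Walk through sorted points, maintaining a stack; pop the top while the last three entries make a non-left turn (cross product ≤ 0).
  4. Final stack is the convex hull in CCW order: (-1, -7), (8, -7), (0, 9), (-1, 8), (-8, -4).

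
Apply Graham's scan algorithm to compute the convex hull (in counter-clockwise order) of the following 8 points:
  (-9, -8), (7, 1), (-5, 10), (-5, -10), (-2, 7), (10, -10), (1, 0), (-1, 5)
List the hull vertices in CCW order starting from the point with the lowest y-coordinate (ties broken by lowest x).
Hull (CCW) = [(-5, -10), (10, -10), (7, 1), (-5, 10), (-9, -8)]

Graham scan procedure:
  1. Find the pivot p₀ = point with lowest y (tie → lowest x): (-5, -10).
  2. Sort the remaining points by polar angle around p₀.
  3. Walk through sorted points, maintaining a stack; pop the top while the last three entries make a non-left turn (cross product ≤ 0).
  4. Final stack is the convex hull in CCW order: (-5, -10), (10, -10), (7, 1), (-5, 10), (-9, -8).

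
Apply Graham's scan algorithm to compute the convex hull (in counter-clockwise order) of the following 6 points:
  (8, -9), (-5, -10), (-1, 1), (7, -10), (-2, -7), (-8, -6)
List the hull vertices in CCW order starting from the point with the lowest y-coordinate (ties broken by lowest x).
Hull (CCW) = [(-5, -10), (7, -10), (8, -9), (-1, 1), (-8, -6)]

Graham scan procedure:
  1. Find the pivot p₀ = point with lowest y (tie → lowest x): (-5, -10).
  2. Sort the remaining points by polar angle around p₀.
  3. Walk through sorted points, maintaining a stack; pop the top while the last three entries make a non-left turn (cross product ≤ 0).
  4. Final stack is the convex hull in CCW order: (-5, -10), (7, -10), (8, -9), (-1, 1), (-8, -6).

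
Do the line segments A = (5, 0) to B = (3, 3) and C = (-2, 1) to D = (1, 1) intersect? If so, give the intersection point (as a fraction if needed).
No (intersection of containing lines falls outside at least one segment)

Parametrize and solve: t = 1/3, s = 19/9. At least one of these is outside [0, 1], so the segments do not intersect.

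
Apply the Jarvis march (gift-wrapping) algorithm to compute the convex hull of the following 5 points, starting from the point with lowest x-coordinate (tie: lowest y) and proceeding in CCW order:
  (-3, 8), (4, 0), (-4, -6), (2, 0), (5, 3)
Hull (CCW) = [(-4, -6), (4, 0), (5, 3), (-3, 8)]

Jarvis march: at each step, from the current hull vertex p, select the next vertex q as the point such that every other point lies strictly to the left of (or on) the directed line p → q. (Equivalently: for every other point r, the cross product (q − p) × (r − p) ≥ 0.)
Starting point (lowest x, tie lowest y): (-4, -6). Wrap until returning to start. Resulting hull: (-4, -6), (4, 0), (5, 3), (-3, 8).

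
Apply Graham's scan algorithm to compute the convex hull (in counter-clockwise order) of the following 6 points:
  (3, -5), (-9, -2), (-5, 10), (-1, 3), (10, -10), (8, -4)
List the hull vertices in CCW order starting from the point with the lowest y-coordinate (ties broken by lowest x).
Hull (CCW) = [(10, -10), (8, -4), (-5, 10), (-9, -2)]

Graham scan procedure:
  1. Find the pivot p₀ = point with lowest y (tie → lowest x): (10, -10).
  2. Sort the remaining points by polar angle around p₀.
  3. Walk through sorted points, maintaining a stack; pop the top while the last three entries make a non-left turn (cross product ≤ 0).
  4. Final stack is the convex hull in CCW order: (10, -10), (8, -4), (-5, 10), (-9, -2).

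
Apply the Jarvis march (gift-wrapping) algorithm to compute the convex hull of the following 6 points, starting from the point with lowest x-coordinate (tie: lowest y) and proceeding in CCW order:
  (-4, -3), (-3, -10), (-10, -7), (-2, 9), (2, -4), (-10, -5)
Hull (CCW) = [(-10, -7), (-3, -10), (2, -4), (-2, 9), (-10, -5)]

Jarvis march: at each step, from the current hull vertex p, select the next vertex q as the point such that every other point lies strictly to the left of (or on) the directed line p → q. (Equivalently: for every other point r, the cross product (q − p) × (r − p) ≥ 0.)
Starting point (lowest x, tie lowest y): (-10, -7). Wrap until returning to start. Resulting hull: (-10, -7), (-3, -10), (2, -4), (-2, 9), (-10, -5).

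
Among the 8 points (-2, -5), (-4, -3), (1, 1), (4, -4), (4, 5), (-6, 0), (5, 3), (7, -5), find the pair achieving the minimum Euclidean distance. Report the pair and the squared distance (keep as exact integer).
Pair = ((4, 5), (5, 3)); squared distance = 5

Compute all C(8, 2) = 28 pairwise squared distances (x_i − x_j)² + (y_i − y_j)². The minimum is 5, attained by the pair ((4, 5), (5, 3)).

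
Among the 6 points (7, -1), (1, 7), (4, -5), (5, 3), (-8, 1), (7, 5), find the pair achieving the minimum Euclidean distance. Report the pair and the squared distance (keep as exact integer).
Pair = ((5, 3), (7, 5)); squared distance = 8

Compute all C(6, 2) = 15 pairwise squared distances (x_i − x_j)² + (y_i − y_j)². The minimum is 8, attained by the pair ((5, 3), (7, 5)).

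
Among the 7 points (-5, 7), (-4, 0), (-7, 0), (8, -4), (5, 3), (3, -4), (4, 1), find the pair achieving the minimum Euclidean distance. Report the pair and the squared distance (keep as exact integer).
Pair = ((5, 3), (4, 1)); squared distance = 5

Compute all C(7, 2) = 21 pairwise squared distances (x_i − x_j)² + (y_i − y_j)². The minimum is 5, attained by the pair ((5, 3), (4, 1)).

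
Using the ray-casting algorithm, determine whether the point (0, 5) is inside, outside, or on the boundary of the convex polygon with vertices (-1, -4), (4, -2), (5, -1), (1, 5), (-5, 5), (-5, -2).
The point (0, 5) lies on the polygon boundary

Boundary check: the query satisfies the collinearity and bounding-box conditions for some polygon edge, so it lies exactly on the boundary.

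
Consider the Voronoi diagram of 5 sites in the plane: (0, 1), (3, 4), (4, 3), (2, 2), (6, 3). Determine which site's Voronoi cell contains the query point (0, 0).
Nearest site = (0, 1)

The Voronoi cell of site s contains exactly those query points closer to s than to any other site. Compute squared distances from q = (0, 0) to each site:
  (0 − 0)² + (1 − 0)² = 1
  (2 − 0)² + (2 − 0)² = 8
  (3 − 0)² + (4 − 0)² = 25
  (4 − 0)² + (3 − 0)² = 25
  (6 − 0)² + (3 − 0)² = 45
Minimum is attained by (0, 1), so q lies in its Voronoi cell.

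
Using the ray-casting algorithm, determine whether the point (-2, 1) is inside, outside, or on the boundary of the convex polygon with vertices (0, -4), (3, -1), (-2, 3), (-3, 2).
The point (-2, 1) lies strictly inside the polygon

Cast a horizontal ray to the right from the query point and count how many polygon edges it crosses (each edge strictly once or zero times, handled with the usual half-open convention). 
Parity of crossings → odd ⇒ inside.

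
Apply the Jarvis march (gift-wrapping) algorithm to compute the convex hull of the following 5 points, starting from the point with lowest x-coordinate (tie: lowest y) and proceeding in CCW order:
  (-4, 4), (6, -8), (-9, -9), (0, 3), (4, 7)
Hull (CCW) = [(-9, -9), (6, -8), (4, 7), (-4, 4)]

Jarvis march: at each step, from the current hull vertex p, select the next vertex q as the point such that every other point lies strictly to the left of (or on) the directed line p → q. (Equivalently: for every other point r, the cross product (q − p) × (r − p) ≥ 0.)
Starting point (lowest x, tie lowest y): (-9, -9). Wrap until returning to start. Resulting hull: (-9, -9), (6, -8), (4, 7), (-4, 4).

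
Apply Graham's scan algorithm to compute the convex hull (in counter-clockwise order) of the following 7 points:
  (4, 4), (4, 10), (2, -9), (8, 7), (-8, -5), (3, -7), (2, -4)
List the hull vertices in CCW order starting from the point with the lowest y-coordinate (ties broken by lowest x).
Hull (CCW) = [(2, -9), (3, -7), (8, 7), (4, 10), (-8, -5)]

Graham scan procedure:
  1. Find the pivot p₀ = point with lowest y (tie → lowest x): (2, -9).
  2. Sort the remaining points by polar angle around p₀.
  3. Walk through sorted points, maintaining a stack; pop the top while the last three entries make a non-left turn (cross product ≤ 0).
  4. Final stack is the convex hull in CCW order: (2, -9), (3, -7), (8, 7), (4, 10), (-8, -5).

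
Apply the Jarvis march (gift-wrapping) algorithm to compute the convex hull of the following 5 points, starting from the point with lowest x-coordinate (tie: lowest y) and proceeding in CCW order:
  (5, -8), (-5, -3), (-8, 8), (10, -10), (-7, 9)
Hull (CCW) = [(-8, 8), (-5, -3), (5, -8), (10, -10), (-7, 9)]

Jarvis march: at each step, from the current hull vertex p, select the next vertex q as the point such that every other point lies strictly to the left of (or on) the directed line p → q. (Equivalently: for every other point r, the cross product (q − p) × (r − p) ≥ 0.)
Starting point (lowest x, tie lowest y): (-8, 8). Wrap until returning to start. Resulting hull: (-8, 8), (-5, -3), (5, -8), (10, -10), (-7, 9).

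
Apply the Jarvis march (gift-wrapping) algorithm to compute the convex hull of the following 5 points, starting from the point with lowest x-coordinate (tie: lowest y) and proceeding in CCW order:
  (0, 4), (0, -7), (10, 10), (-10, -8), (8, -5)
Hull (CCW) = [(-10, -8), (0, -7), (8, -5), (10, 10), (0, 4)]

Jarvis march: at each step, from the current hull vertex p, select the next vertex q as the point such that every other point lies strictly to the left of (or on) the directed line p → q. (Equivalently: for every other point r, the cross product (q − p) × (r − p) ≥ 0.)
Starting point (lowest x, tie lowest y): (-10, -8). Wrap until returning to start. Resulting hull: (-10, -8), (0, -7), (8, -5), (10, 10), (0, 4).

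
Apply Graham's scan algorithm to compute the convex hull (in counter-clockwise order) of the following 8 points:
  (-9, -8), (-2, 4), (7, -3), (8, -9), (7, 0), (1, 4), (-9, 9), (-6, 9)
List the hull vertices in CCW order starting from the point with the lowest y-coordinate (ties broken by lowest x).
Hull (CCW) = [(8, -9), (7, 0), (-6, 9), (-9, 9), (-9, -8)]

Graham scan procedure:
  1. Find the pivot p₀ = point with lowest y (tie → lowest x): (8, -9).
  2. Sort the remaining points by polar angle around p₀.
  3. Walk through sorted points, maintaining a stack; pop the top while the last three entries make a non-left turn (cross product ≤ 0).
  4. Final stack is the convex hull in CCW order: (8, -9), (7, 0), (-6, 9), (-9, 9), (-9, -8).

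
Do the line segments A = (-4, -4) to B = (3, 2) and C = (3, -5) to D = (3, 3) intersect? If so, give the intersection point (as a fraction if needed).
Yes; intersection at (3, 2) (t = 1 on AB, s = 7/8 on CD)

Parametrize AB as A + t(B − A) = (-4 + 7 t, -4 + 6 t) and CD as C + s(D − C) = (3 + 0 s, -5 + 8 s). Solve the linear system for (t, s). Determinant = -56 ≠ 0, so a unique intersection of the containing lines exists. Solution: t = 1, s = 7/8 — both in [0, 1], so the segments cross. Intersection point: (3, 2).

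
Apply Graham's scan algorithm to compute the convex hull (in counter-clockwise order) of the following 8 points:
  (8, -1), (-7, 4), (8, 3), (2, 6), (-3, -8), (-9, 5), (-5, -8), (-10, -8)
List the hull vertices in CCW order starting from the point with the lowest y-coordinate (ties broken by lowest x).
Hull (CCW) = [(-10, -8), (-3, -8), (8, -1), (8, 3), (2, 6), (-9, 5)]

Graham scan procedure:
  1. Find the pivot p₀ = point with lowest y (tie → lowest x): (-10, -8).
  2. Sort the remaining points by polar angle around p₀.
  3. Walk through sorted points, maintaining a stack; pop the top while the last three entries make a non-left turn (cross product ≤ 0).
  4. Final stack is the convex hull in CCW order: (-10, -8), (-3, -8), (8, -1), (8, 3), (2, 6), (-9, 5).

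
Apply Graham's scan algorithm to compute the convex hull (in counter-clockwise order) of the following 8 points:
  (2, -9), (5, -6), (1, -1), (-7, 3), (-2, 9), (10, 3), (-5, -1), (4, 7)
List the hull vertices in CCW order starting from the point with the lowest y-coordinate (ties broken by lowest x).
Hull (CCW) = [(2, -9), (5, -6), (10, 3), (4, 7), (-2, 9), (-7, 3), (-5, -1)]

Graham scan procedure:
  1. Find the pivot p₀ = point with lowest y (tie → lowest x): (2, -9).
  2. Sort the remaining points by polar angle around p₀.
  3. Walk through sorted points, maintaining a stack; pop the top while the last three entries make a non-left turn (cross product ≤ 0).
  4. Final stack is the convex hull in CCW order: (2, -9), (5, -6), (10, 3), (4, 7), (-2, 9), (-7, 3), (-5, -1).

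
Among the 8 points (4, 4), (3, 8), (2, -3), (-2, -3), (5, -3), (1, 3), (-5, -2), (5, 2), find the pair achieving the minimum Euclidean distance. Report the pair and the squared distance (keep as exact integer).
Pair = ((4, 4), (5, 2)); squared distance = 5

Compute all C(8, 2) = 28 pairwise squared distances (x_i − x_j)² + (y_i − y_j)². The minimum is 5, attained by the pair ((4, 4), (5, 2)).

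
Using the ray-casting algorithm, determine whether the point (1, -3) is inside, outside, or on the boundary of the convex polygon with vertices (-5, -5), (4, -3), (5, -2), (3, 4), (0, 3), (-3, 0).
The point (1, -3) lies strictly inside the polygon

Cast a horizontal ray to the right from the query point and count how many polygon edges it crosses (each edge strictly once or zero times, handled with the usual half-open convention). 
Parity of crossings → odd ⇒ inside.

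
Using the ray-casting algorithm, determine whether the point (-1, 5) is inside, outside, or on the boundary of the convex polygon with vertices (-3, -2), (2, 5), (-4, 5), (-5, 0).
The point (-1, 5) lies on the polygon boundary

Boundary check: the query satisfies the collinearity and bounding-box conditions for some polygon edge, so it lies exactly on the boundary.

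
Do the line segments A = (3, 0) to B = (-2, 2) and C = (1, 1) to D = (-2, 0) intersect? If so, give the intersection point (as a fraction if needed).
Yes; intersection at (8/11, 10/11) (t = 5/11 on AB, s = 1/11 on CD)

Parametrize AB as A + t(B − A) = (3 + -5 t, 0 + 2 t) and CD as C + s(D − C) = (1 + -3 s, 1 + -1 s). Solve the linear system for (t, s). Determinant = -11 ≠ 0, so a unique intersection of the containing lines exists. Solution: t = 5/11, s = 1/11 — both in [0, 1], so the segments cross. Intersection point: (8/11, 10/11).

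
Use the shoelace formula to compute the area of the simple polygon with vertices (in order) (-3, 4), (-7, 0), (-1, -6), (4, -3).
Area = 52

Shoelace formula: Area = (1/2) |Σ_i (x_i · y_{i+1} − x_{i+1} · y_i)| (indices mod n). Compute each cross term:
  (-3)(0) − (-7)(4) = 28
  (-7)(-6) − (-1)(0) = 42
  (-1)(-3) − (4)(-6) = 27
  (4)(4) − (-3)(-3) = 7
Sum = 104, so (signed) Area = 104/2 = 52, |Area| = 52.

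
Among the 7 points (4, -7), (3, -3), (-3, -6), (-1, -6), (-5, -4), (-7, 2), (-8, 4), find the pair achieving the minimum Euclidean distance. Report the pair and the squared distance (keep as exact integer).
Pair = ((-3, -6), (-1, -6)); squared distance = 4

Compute all C(7, 2) = 21 pairwise squared distances (x_i − x_j)² + (y_i − y_j)². The minimum is 4, attained by the pair ((-3, -6), (-1, -6)).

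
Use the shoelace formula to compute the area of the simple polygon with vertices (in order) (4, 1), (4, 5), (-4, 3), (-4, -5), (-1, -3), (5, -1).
Area = 56

Shoelace formula: Area = (1/2) |Σ_i (x_i · y_{i+1} − x_{i+1} · y_i)| (indices mod n). Compute each cross term:
  (4)(5) − (4)(1) = 16
  (4)(3) − (-4)(5) = 32
  (-4)(-5) − (-4)(3) = 32
  (-4)(-3) − (-1)(-5) = 7
  (-1)(-1) − (5)(-3) = 16
  (5)(1) − (4)(-1) = 9
Sum = 112, so (signed) Area = 112/2 = 56, |Area| = 56.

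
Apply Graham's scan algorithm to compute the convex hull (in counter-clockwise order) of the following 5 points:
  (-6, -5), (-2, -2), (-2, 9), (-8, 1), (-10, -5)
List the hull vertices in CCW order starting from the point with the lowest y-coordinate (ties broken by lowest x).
Hull (CCW) = [(-10, -5), (-6, -5), (-2, -2), (-2, 9), (-8, 1)]

Graham scan procedure:
  1. Find the pivot p₀ = point with lowest y (tie → lowest x): (-10, -5).
  2. Sort the remaining points by polar angle around p₀.
  3. Walk through sorted points, maintaining a stack; pop the top while the last three entries make a non-left turn (cross product ≤ 0).
  4. Final stack is the convex hull in CCW order: (-10, -5), (-6, -5), (-2, -2), (-2, 9), (-8, 1).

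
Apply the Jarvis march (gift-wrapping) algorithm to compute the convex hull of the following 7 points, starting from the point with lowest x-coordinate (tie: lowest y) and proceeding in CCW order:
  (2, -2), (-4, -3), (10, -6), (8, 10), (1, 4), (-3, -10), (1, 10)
Hull (CCW) = [(-4, -3), (-3, -10), (10, -6), (8, 10), (1, 10)]

Jarvis march: at each step, from the current hull vertex p, select the next vertex q as the point such that every other point lies strictly to the left of (or on) the directed line p → q. (Equivalently: for every other point r, the cross product (q − p) × (r − p) ≥ 0.)
Starting point (lowest x, tie lowest y): (-4, -3). Wrap until returning to start. Resulting hull: (-4, -3), (-3, -10), (10, -6), (8, 10), (1, 10).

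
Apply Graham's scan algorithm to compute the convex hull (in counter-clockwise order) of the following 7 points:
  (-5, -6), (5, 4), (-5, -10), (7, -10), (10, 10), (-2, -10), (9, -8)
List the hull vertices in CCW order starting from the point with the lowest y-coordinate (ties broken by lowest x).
Hull (CCW) = [(-5, -10), (7, -10), (9, -8), (10, 10), (-5, -6)]

Graham scan procedure:
  1. Find the pivot p₀ = point with lowest y (tie → lowest x): (-5, -10).
  2. Sort the remaining points by polar angle around p₀.
  3. Walk through sorted points, maintaining a stack; pop the top while the last three entries make a non-left turn (cross product ≤ 0).
  4. Final stack is the convex hull in CCW order: (-5, -10), (7, -10), (9, -8), (10, 10), (-5, -6).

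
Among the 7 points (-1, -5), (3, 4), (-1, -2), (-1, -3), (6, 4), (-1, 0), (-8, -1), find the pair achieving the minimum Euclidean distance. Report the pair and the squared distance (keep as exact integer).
Pair = ((-1, -2), (-1, -3)); squared distance = 1

Compute all C(7, 2) = 21 pairwise squared distances (x_i − x_j)² + (y_i − y_j)². The minimum is 1, attained by the pair ((-1, -2), (-1, -3)).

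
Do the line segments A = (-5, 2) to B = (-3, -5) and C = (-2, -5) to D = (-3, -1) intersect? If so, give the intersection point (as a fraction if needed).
No (intersection of containing lines falls outside at least one segment)

Parametrize and solve: t = 5, s = -7. At least one of these is outside [0, 1], so the segments do not intersect.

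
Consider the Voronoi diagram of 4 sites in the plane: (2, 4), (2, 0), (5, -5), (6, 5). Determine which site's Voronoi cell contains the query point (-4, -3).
Nearest site = (2, 0)

The Voronoi cell of site s contains exactly those query points closer to s than to any other site. Compute squared distances from q = (-4, -3) to each site:
  (2 − -4)² + (0 − -3)² = 45
  (2 − -4)² + (4 − -3)² = 85
  (5 − -4)² + (-5 − -3)² = 85
  (6 − -4)² + (5 − -3)² = 164
Minimum is attained by (2, 0), so q lies in its Voronoi cell.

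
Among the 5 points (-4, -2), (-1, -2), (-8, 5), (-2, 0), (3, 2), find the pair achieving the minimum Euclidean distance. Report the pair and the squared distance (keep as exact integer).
Pair = ((-1, -2), (-2, 0)); squared distance = 5

Compute all C(5, 2) = 10 pairwise squared distances (x_i − x_j)² + (y_i − y_j)². The minimum is 5, attained by the pair ((-1, -2), (-2, 0)).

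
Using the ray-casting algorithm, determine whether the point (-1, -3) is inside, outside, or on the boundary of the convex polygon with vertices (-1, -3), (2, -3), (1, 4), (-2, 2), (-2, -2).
The point (-1, -3) lies on the polygon boundary

Boundary check: the query satisfies the collinearity and bounding-box conditions for some polygon edge, so it lies exactly on the boundary.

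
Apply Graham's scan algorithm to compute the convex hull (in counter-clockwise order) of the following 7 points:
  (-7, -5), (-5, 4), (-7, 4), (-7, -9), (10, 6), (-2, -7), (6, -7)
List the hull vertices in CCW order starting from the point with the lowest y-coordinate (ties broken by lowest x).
Hull (CCW) = [(-7, -9), (6, -7), (10, 6), (-7, 4)]

Graham scan procedure:
  1. Find the pivot p₀ = point with lowest y (tie → lowest x): (-7, -9).
  2. Sort the remaining points by polar angle around p₀.
  3. Walk through sorted points, maintaining a stack; pop the top while the last three entries make a non-left turn (cross product ≤ 0).
  4. Final stack is the convex hull in CCW order: (-7, -9), (6, -7), (10, 6), (-7, 4).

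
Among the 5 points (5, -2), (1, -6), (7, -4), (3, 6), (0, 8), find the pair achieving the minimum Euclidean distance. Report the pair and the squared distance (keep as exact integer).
Pair = ((5, -2), (7, -4)); squared distance = 8

Compute all C(5, 2) = 10 pairwise squared distances (x_i − x_j)² + (y_i − y_j)². The minimum is 8, attained by the pair ((5, -2), (7, -4)).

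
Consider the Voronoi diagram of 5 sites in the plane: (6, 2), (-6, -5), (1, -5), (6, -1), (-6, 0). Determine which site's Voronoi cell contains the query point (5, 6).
Nearest site = (6, 2)

The Voronoi cell of site s contains exactly those query points closer to s than to any other site. Compute squared distances from q = (5, 6) to each site:
  (6 − 5)² + (2 − 6)² = 17
  (6 − 5)² + (-1 − 6)² = 50
  (1 − 5)² + (-5 − 6)² = 137
  (-6 − 5)² + (0 − 6)² = 157
  (-6 − 5)² + (-5 − 6)² = 242
Minimum is attained by (6, 2), so q lies in its Voronoi cell.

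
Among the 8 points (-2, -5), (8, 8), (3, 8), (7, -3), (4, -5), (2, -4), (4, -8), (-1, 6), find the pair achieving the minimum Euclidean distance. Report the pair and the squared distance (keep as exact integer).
Pair = ((4, -5), (2, -4)); squared distance = 5

Compute all C(8, 2) = 28 pairwise squared distances (x_i − x_j)² + (y_i − y_j)². The minimum is 5, attained by the pair ((4, -5), (2, -4)).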